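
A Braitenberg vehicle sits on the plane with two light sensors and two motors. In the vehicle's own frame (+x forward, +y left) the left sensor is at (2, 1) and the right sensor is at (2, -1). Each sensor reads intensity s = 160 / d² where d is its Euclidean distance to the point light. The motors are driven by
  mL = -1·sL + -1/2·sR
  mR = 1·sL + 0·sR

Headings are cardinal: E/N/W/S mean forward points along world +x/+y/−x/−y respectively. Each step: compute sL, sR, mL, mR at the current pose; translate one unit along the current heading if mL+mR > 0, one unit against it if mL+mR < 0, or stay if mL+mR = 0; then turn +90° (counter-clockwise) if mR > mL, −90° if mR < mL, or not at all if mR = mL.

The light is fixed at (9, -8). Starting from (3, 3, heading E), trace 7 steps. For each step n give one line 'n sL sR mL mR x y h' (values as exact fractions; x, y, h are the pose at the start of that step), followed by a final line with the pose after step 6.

0 1 40/29 -49/29 1 3 3 E
1 160/233 32/41 -10288/9553 160/233 2 3 N
2 80/81 80/101 -11320/8181 80/81 2 2 W
3 160/89 160/113 -25200/10057 160/89 3 2 S
4 1 40/29 -49/29 1 3 3 E
5 160/233 32/41 -10288/9553 160/233 2 3 N
6 80/81 80/101 -11320/8181 80/81 2 2 W
final 3 2 S

n=0: pose=(3,3,E); sL=1, sR=40/29; mL=-49/29, mR=1; mL+mR=-20/29 → advance -1; mR−mL=78/29 → turn +1·90°
n=1: pose=(2,3,N); sL=160/233, sR=32/41; mL=-10288/9553, mR=160/233; mL+mR=-16/41 → advance -1; mR−mL=16848/9553 → turn +1·90°
n=2: pose=(2,2,W); sL=80/81, sR=80/101; mL=-11320/8181, mR=80/81; mL+mR=-40/101 → advance -1; mR−mL=19400/8181 → turn +1·90°
n=3: pose=(3,2,S); sL=160/89, sR=160/113; mL=-25200/10057, mR=160/89; mL+mR=-80/113 → advance -1; mR−mL=43280/10057 → turn +1·90°
n=4: pose=(3,3,E); sL=1, sR=40/29; mL=-49/29, mR=1; mL+mR=-20/29 → advance -1; mR−mL=78/29 → turn +1·90°
n=5: pose=(2,3,N); sL=160/233, sR=32/41; mL=-10288/9553, mR=160/233; mL+mR=-16/41 → advance -1; mR−mL=16848/9553 → turn +1·90°
n=6: pose=(2,2,W); sL=80/81, sR=80/101; mL=-11320/8181, mR=80/81; mL+mR=-40/101 → advance -1; mR−mL=19400/8181 → turn +1·90°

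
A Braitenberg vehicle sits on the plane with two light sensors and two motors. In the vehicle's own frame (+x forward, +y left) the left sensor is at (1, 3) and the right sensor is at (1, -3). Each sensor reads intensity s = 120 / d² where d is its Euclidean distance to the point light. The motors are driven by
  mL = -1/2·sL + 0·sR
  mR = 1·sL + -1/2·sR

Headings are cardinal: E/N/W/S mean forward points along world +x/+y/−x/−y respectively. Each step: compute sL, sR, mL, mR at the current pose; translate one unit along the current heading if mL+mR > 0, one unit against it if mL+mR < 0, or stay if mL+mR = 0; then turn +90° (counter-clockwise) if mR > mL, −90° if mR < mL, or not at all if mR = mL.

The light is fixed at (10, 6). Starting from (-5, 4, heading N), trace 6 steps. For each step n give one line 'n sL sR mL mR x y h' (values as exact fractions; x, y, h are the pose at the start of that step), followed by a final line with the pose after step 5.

0 24/65 24/29 -12/65 -84/1885 -5 4 N
1 30/73 15/32 -15/73 825/4672 -5 3 W
2 120/137 24/61 -60/137 5676/8357 -4 3 S
3 12/17 60/109 -6/17 798/1853 -4 2 E
4 24/53 120/109 -12/53 -564/5777 -3 2 N
5 6/13 3/5 -3/13 21/130 -3 1 W
final -2 1 S

n=0: pose=(-5,4,N); sL=24/65, sR=24/29; mL=-12/65, mR=-84/1885; mL+mR=-432/1885 → advance -1; mR−mL=264/1885 → turn +1·90°
n=1: pose=(-5,3,W); sL=30/73, sR=15/32; mL=-15/73, mR=825/4672; mL+mR=-135/4672 → advance -1; mR−mL=1785/4672 → turn +1·90°
n=2: pose=(-4,3,S); sL=120/137, sR=24/61; mL=-60/137, mR=5676/8357; mL+mR=2016/8357 → advance +1; mR−mL=9336/8357 → turn +1·90°
n=3: pose=(-4,2,E); sL=12/17, sR=60/109; mL=-6/17, mR=798/1853; mL+mR=144/1853 → advance +1; mR−mL=1452/1853 → turn +1·90°
n=4: pose=(-3,2,N); sL=24/53, sR=120/109; mL=-12/53, mR=-564/5777; mL+mR=-1872/5777 → advance -1; mR−mL=744/5777 → turn +1·90°
n=5: pose=(-3,1,W); sL=6/13, sR=3/5; mL=-3/13, mR=21/130; mL+mR=-9/130 → advance -1; mR−mL=51/130 → turn +1·90°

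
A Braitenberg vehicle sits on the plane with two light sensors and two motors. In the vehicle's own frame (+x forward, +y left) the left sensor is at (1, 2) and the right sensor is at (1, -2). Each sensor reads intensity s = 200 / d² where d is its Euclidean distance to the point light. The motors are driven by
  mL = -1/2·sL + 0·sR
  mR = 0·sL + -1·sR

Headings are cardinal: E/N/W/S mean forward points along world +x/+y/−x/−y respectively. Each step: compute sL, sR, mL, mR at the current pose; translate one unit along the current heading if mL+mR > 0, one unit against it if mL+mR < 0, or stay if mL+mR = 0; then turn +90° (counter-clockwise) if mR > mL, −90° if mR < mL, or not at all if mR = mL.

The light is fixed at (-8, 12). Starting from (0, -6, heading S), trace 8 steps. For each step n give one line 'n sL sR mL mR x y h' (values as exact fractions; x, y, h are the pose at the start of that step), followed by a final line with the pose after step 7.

n=0: pose=(0,-6,S); sL=200/461, sR=200/397; mL=-100/461, mR=-200/397; mL+mR=-131900/183017 → advance -1; mR−mL=-52500/183017 → turn -1·90°
n=1: pose=(0,-5,W); sL=20/41, sR=100/137; mL=-10/41, mR=-100/137; mL+mR=-5470/5617 → advance -1; mR−mL=-2730/5617 → turn -1·90°
n=2: pose=(1,-5,N); sL=40/61, sR=200/377; mL=-20/61, mR=-200/377; mL+mR=-19740/22997 → advance -1; mR−mL=-4660/22997 → turn -1·90°
n=3: pose=(1,-6,E); sL=50/89, sR=2/5; mL=-25/89, mR=-2/5; mL+mR=-303/445 → advance -1; mR−mL=-53/445 → turn -1·90°
n=4: pose=(0,-6,S); sL=200/461, sR=200/397; mL=-100/461, mR=-200/397; mL+mR=-131900/183017 → advance -1; mR−mL=-52500/183017 → turn -1·90°
n=5: pose=(0,-5,W); sL=20/41, sR=100/137; mL=-10/41, mR=-100/137; mL+mR=-5470/5617 → advance -1; mR−mL=-2730/5617 → turn -1·90°
n=6: pose=(1,-5,N); sL=40/61, sR=200/377; mL=-20/61, mR=-200/377; mL+mR=-19740/22997 → advance -1; mR−mL=-4660/22997 → turn -1·90°
n=7: pose=(1,-6,E); sL=50/89, sR=2/5; mL=-25/89, mR=-2/5; mL+mR=-303/445 → advance -1; mR−mL=-53/445 → turn -1·90°

0 200/461 200/397 -100/461 -200/397 0 -6 S
1 20/41 100/137 -10/41 -100/137 0 -5 W
2 40/61 200/377 -20/61 -200/377 1 -5 N
3 50/89 2/5 -25/89 -2/5 1 -6 E
4 200/461 200/397 -100/461 -200/397 0 -6 S
5 20/41 100/137 -10/41 -100/137 0 -5 W
6 40/61 200/377 -20/61 -200/377 1 -5 N
7 50/89 2/5 -25/89 -2/5 1 -6 E
final 0 -6 S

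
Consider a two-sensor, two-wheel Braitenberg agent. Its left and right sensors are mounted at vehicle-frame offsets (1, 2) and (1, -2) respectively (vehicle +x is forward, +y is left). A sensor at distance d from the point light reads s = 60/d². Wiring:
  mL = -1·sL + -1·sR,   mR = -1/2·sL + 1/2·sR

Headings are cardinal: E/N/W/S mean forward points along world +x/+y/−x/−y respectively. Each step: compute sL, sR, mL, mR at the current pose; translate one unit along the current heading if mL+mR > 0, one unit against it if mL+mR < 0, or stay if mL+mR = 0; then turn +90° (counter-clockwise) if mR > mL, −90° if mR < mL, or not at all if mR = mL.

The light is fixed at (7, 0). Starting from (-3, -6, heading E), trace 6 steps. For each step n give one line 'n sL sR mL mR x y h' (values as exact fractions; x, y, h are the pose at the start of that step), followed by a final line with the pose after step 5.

n=0: pose=(-3,-6,E); sL=60/97, sR=12/29; mL=-2904/2813, mR=-288/2813; mL+mR=-3192/2813 → advance -1; mR−mL=2616/2813 → turn +1·90°
n=1: pose=(-4,-6,N); sL=30/97, sR=30/53; mL=-4500/5141, mR=660/5141; mL+mR=-3840/5141 → advance -1; mR−mL=5160/5141 → turn +1·90°
n=2: pose=(-4,-7,W); sL=4/15, sR=60/169; mL=-1576/2535, mR=112/2535; mL+mR=-488/845 → advance -1; mR−mL=1688/2535 → turn +1·90°
n=3: pose=(-3,-7,S); sL=15/32, sR=15/52; mL=-315/416, mR=-75/832; mL+mR=-705/832 → advance -1; mR−mL=555/832 → turn +1·90°
n=4: pose=(-3,-6,E); sL=60/97, sR=12/29; mL=-2904/2813, mR=-288/2813; mL+mR=-3192/2813 → advance -1; mR−mL=2616/2813 → turn +1·90°
n=5: pose=(-4,-6,N); sL=30/97, sR=30/53; mL=-4500/5141, mR=660/5141; mL+mR=-3840/5141 → advance -1; mR−mL=5160/5141 → turn +1·90°

0 60/97 12/29 -2904/2813 -288/2813 -3 -6 E
1 30/97 30/53 -4500/5141 660/5141 -4 -6 N
2 4/15 60/169 -1576/2535 112/2535 -4 -7 W
3 15/32 15/52 -315/416 -75/832 -3 -7 S
4 60/97 12/29 -2904/2813 -288/2813 -3 -6 E
5 30/97 30/53 -4500/5141 660/5141 -4 -6 N
final -4 -7 W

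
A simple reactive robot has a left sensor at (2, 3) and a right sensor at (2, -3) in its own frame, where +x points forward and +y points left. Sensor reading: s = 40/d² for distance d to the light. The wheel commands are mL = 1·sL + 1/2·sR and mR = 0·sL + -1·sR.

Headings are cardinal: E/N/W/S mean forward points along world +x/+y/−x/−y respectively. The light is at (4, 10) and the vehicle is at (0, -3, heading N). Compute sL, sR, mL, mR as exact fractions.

left sensor world pos  = (-3, -1); dL² = 170
right sensor world pos = (3, -1); dR² = 122
sL = 40/170 = 4/17
sR = 40/122 = 20/61
mL = 1·sL + 1/2·sR = 414/1037
mR = 0·sL + -1·sR = -20/61

4/17 20/61 414/1037 -20/61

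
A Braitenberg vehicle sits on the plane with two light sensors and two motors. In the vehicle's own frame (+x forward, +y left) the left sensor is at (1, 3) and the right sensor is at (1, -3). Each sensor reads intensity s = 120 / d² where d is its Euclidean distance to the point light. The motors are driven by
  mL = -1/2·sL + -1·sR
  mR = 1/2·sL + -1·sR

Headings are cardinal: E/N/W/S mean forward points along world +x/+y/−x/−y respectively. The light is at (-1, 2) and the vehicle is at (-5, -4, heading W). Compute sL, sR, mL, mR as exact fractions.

60/53 60/17 -3690/901 -2670/901

left sensor world pos  = (-6, -7); dL² = 106
right sensor world pos = (-6, -1); dR² = 34
sL = 120/106 = 60/53
sR = 120/34 = 60/17
mL = -1/2·sL + -1·sR = -3690/901
mR = 1/2·sL + -1·sR = -2670/901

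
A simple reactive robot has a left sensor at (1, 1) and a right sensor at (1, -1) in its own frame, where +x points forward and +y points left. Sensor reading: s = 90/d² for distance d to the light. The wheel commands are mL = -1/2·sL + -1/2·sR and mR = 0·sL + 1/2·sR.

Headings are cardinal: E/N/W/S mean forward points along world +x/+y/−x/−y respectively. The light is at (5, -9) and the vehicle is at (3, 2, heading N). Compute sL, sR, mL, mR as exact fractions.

left sensor world pos  = (2, 3); dL² = 153
right sensor world pos = (4, 3); dR² = 145
sL = 90/153 = 10/17
sR = 90/145 = 18/29
mL = -1/2·sL + -1/2·sR = -298/493
mR = 0·sL + 1/2·sR = 9/29

10/17 18/29 -298/493 9/29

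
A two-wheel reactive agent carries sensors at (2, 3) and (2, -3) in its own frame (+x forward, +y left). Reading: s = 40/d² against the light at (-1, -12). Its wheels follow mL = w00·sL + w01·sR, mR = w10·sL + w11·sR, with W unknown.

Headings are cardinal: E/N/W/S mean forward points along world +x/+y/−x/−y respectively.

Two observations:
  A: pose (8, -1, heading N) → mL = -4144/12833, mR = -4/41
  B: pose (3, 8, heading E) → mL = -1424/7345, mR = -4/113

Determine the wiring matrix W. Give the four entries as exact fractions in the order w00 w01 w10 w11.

-1 -1 -1/2 0

obs A: pose=(8,-1,N) → sL=8/41, sR=40/313, mL=-4144/12833, mR=-4/41
obs B: pose=(3,8,E) → sL=8/113, sR=8/65, mL=-1424/7345, mR=-4/113
sensor matrix S = [[8/41, 40/313], [8/113, 8/65]]; det S = 1410816/94258385
solve [mL_A; mL_B] = S·[w00; w01] and [mR_A; mR_B] = S·[w10; w11]:
  w00 = -1, w01 = -1, w10 = -1/2, w11 = 0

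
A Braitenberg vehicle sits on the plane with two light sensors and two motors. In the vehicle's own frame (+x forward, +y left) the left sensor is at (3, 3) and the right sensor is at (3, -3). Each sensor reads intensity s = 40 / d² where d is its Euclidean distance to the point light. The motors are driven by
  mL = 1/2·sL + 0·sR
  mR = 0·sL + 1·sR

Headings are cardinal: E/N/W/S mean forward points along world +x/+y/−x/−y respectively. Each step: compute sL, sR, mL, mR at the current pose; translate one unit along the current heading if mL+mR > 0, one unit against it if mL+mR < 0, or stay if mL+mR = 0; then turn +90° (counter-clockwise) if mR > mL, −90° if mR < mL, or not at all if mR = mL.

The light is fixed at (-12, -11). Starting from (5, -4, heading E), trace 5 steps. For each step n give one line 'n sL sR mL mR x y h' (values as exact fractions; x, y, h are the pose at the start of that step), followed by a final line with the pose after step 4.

0 2/25 5/52 1/25 5/52 5 -4 E
1 8/65 40/541 4/65 40/541 6 -4 N
2 4/25 20/173 2/25 20/173 6 -3 W
3 8/85 40/221 4/85 40/221 5 -3 S
4 2/25 5/52 1/25 5/52 5 -4 E
final 6 -4 N

n=0: pose=(5,-4,E); sL=2/25, sR=5/52; mL=1/25, mR=5/52; mL+mR=177/1300 → advance +1; mR−mL=73/1300 → turn +1·90°
n=1: pose=(6,-4,N); sL=8/65, sR=40/541; mL=4/65, mR=40/541; mL+mR=4764/35165 → advance +1; mR−mL=436/35165 → turn +1·90°
n=2: pose=(6,-3,W); sL=4/25, sR=20/173; mL=2/25, mR=20/173; mL+mR=846/4325 → advance +1; mR−mL=154/4325 → turn +1·90°
n=3: pose=(5,-3,S); sL=8/85, sR=40/221; mL=4/85, mR=40/221; mL+mR=252/1105 → advance +1; mR−mL=148/1105 → turn +1·90°
n=4: pose=(5,-4,E); sL=2/25, sR=5/52; mL=1/25, mR=5/52; mL+mR=177/1300 → advance +1; mR−mL=73/1300 → turn +1·90°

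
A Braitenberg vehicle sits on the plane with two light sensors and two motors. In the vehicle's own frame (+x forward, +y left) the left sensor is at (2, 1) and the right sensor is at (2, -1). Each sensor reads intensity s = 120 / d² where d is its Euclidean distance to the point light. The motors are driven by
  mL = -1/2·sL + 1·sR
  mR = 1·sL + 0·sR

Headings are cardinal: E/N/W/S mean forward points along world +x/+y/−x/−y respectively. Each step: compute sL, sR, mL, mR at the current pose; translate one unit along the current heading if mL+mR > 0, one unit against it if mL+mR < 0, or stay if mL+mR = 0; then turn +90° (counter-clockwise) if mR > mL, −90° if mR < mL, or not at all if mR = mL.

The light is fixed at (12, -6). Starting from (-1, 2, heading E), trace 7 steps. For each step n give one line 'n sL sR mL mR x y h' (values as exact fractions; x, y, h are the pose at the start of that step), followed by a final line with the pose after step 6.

0 60/101 12/17 702/1717 60/101 -1 2 E
1 120/269 120/221 19020/59449 120/269 0 2 N
2 6/13 15/37 84/481 6/13 0 3 W
3 120/193 24/49 1692/9457 120/193 -1 3 S
4 60/101 12/17 702/1717 60/101 -1 2 E
5 120/269 120/221 19020/59449 120/269 0 2 N
6 6/13 15/37 84/481 6/13 0 3 W
final -1 3 S

n=0: pose=(-1,2,E); sL=60/101, sR=12/17; mL=702/1717, mR=60/101; mL+mR=1722/1717 → advance +1; mR−mL=318/1717 → turn +1·90°
n=1: pose=(0,2,N); sL=120/269, sR=120/221; mL=19020/59449, mR=120/269; mL+mR=45540/59449 → advance +1; mR−mL=7500/59449 → turn +1·90°
n=2: pose=(0,3,W); sL=6/13, sR=15/37; mL=84/481, mR=6/13; mL+mR=306/481 → advance +1; mR−mL=138/481 → turn +1·90°
n=3: pose=(-1,3,S); sL=120/193, sR=24/49; mL=1692/9457, mR=120/193; mL+mR=7572/9457 → advance +1; mR−mL=4188/9457 → turn +1·90°
n=4: pose=(-1,2,E); sL=60/101, sR=12/17; mL=702/1717, mR=60/101; mL+mR=1722/1717 → advance +1; mR−mL=318/1717 → turn +1·90°
n=5: pose=(0,2,N); sL=120/269, sR=120/221; mL=19020/59449, mR=120/269; mL+mR=45540/59449 → advance +1; mR−mL=7500/59449 → turn +1·90°
n=6: pose=(0,3,W); sL=6/13, sR=15/37; mL=84/481, mR=6/13; mL+mR=306/481 → advance +1; mR−mL=138/481 → turn +1·90°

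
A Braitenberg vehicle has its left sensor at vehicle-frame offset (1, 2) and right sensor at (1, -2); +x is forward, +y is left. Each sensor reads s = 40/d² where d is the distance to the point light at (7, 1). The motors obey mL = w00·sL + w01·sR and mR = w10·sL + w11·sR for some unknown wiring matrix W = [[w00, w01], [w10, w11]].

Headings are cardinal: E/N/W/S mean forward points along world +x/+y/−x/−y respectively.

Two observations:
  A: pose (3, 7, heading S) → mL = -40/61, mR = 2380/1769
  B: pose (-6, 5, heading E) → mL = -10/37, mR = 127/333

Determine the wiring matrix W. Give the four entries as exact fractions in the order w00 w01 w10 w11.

obs A: pose=(3,7,S) → sL=40/29, sR=40/61, mL=-40/61, mR=2380/1769
obs B: pose=(-6,5,E) → sL=2/9, sR=10/37, mL=-10/37, mR=127/333
sensor matrix S = [[40/29, 40/61], [2/9, 10/37]]; det S = 133760/589077
solve [mL_A; mL_B] = S·[w00; w01] and [mR_A; mR_B] = S·[w10; w11]:
  w00 = 0, w01 = -1, w10 = 1/2, w11 = 1

0 -1 1/2 1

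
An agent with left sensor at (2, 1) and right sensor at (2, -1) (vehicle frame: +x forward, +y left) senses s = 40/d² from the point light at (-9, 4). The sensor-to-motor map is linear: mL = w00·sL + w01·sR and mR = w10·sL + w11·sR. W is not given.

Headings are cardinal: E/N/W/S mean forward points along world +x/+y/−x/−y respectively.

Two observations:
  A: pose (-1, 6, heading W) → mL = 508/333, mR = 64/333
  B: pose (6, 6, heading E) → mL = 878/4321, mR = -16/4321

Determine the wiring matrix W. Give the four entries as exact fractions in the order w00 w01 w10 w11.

obs A: pose=(-1,6,W) → sL=40/37, sR=8/9, mL=508/333, mR=64/333
obs B: pose=(6,6,E) → sL=20/149, sR=4/29, mL=878/4321, mR=-16/4321
sensor matrix S = [[40/37, 8/9], [20/149, 4/29]]; det S = 42880/1438893
solve [mL_A; mL_B] = S·[w00; w01] and [mR_A; mR_B] = S·[w10; w11]:
  w00 = 1, w01 = 1/2, w10 = 1, w11 = -1

1 1/2 1 -1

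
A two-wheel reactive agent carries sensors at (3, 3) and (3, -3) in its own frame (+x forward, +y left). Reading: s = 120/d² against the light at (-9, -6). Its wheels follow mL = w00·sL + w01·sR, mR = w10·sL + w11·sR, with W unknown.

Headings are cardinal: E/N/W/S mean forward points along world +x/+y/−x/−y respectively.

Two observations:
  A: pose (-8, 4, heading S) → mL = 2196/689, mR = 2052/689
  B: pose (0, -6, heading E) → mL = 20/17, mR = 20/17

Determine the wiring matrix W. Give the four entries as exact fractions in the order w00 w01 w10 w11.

1/2 1 1 1/2

obs A: pose=(-8,4,S) → sL=24/13, sR=120/53, mL=2196/689, mR=2052/689
obs B: pose=(0,-6,E) → sL=40/51, sR=40/51, mL=20/17, mR=20/17
sensor matrix S = [[24/13, 120/53], [40/51, 40/51]]; det S = -3840/11713
solve [mL_A; mL_B] = S·[w00; w01] and [mR_A; mR_B] = S·[w10; w11]:
  w00 = 1/2, w01 = 1, w10 = 1, w11 = 1/2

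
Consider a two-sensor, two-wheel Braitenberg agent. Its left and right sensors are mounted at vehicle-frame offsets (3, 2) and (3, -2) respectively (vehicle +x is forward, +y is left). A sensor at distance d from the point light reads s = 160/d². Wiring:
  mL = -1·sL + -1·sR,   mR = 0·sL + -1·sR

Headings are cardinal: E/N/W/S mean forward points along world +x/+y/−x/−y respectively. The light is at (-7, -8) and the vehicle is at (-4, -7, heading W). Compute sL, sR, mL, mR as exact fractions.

160 160/9 -1600/9 -160/9

left sensor world pos  = (-7, -9); dL² = 1
right sensor world pos = (-7, -5); dR² = 9
sL = 160/1 = 160
sR = 160/9 = 160/9
mL = -1·sL + -1·sR = -1600/9
mR = 0·sL + -1·sR = -160/9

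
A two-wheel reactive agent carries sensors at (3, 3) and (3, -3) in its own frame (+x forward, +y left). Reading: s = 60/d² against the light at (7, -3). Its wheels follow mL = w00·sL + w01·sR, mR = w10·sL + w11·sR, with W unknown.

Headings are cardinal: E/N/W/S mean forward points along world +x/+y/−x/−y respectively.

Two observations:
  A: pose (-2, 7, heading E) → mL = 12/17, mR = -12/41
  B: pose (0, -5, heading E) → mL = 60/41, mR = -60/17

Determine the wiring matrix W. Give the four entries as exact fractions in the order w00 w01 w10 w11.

0 1 -1 0

obs A: pose=(-2,7,E) → sL=12/41, sR=12/17, mL=12/17, mR=-12/41
obs B: pose=(0,-5,E) → sL=60/17, sR=60/41, mL=60/41, mR=-60/17
sensor matrix S = [[12/41, 12/17], [60/17, 60/41]]; det S = -1002240/485809
solve [mL_A; mL_B] = S·[w00; w01] and [mR_A; mR_B] = S·[w10; w11]:
  w00 = 0, w01 = 1, w10 = -1, w11 = 0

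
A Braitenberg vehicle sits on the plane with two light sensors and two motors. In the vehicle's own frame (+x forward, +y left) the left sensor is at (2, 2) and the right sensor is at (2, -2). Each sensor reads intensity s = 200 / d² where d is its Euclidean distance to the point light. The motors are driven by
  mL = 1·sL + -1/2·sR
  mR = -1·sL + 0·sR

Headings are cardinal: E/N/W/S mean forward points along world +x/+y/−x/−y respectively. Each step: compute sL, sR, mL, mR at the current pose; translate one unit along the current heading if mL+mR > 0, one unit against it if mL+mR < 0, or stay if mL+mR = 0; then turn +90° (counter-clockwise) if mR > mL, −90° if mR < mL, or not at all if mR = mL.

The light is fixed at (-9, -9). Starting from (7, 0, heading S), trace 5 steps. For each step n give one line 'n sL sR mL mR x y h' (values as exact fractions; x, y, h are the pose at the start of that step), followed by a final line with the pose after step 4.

0 200/373 40/49 2340/18277 -200/373 7 0 S
1 10/13 10/17 105/221 -10/13 7 1 W
2 200/369 40/101 12820/37269 -200/369 8 1 N
3 100/241 20/41 1690/9881 -100/241 8 0 E
4 200/373 40/49 2340/18277 -200/373 7 0 S
final 7 1 W

n=0: pose=(7,0,S); sL=200/373, sR=40/49; mL=2340/18277, mR=-200/373; mL+mR=-20/49 → advance -1; mR−mL=-12140/18277 → turn -1·90°
n=1: pose=(7,1,W); sL=10/13, sR=10/17; mL=105/221, mR=-10/13; mL+mR=-5/17 → advance -1; mR−mL=-275/221 → turn -1·90°
n=2: pose=(8,1,N); sL=200/369, sR=40/101; mL=12820/37269, mR=-200/369; mL+mR=-20/101 → advance -1; mR−mL=-33020/37269 → turn -1·90°
n=3: pose=(8,0,E); sL=100/241, sR=20/41; mL=1690/9881, mR=-100/241; mL+mR=-10/41 → advance -1; mR−mL=-5790/9881 → turn -1·90°
n=4: pose=(7,0,S); sL=200/373, sR=40/49; mL=2340/18277, mR=-200/373; mL+mR=-20/49 → advance -1; mR−mL=-12140/18277 → turn -1·90°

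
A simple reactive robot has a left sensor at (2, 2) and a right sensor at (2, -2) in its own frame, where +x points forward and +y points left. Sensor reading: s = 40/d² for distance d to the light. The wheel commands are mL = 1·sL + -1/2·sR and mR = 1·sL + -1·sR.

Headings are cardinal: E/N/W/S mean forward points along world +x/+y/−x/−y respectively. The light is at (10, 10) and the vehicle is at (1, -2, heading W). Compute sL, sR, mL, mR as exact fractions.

40/317 40/221 2500/70057 -3840/70057

left sensor world pos  = (-1, -4); dL² = 317
right sensor world pos = (-1, 0); dR² = 221
sL = 40/317 = 40/317
sR = 40/221 = 40/221
mL = 1·sL + -1/2·sR = 2500/70057
mR = 1·sL + -1·sR = -3840/70057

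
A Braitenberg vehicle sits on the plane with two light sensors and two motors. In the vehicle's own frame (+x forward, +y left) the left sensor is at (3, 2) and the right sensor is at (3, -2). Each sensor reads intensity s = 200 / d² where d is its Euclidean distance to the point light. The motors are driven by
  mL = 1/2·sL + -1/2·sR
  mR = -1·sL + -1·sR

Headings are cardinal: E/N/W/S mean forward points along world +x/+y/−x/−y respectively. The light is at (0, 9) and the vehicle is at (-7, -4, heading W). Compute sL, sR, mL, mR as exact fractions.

8/13 200/221 -32/221 -336/221

left sensor world pos  = (-10, -6); dL² = 325
right sensor world pos = (-10, -2); dR² = 221
sL = 200/325 = 8/13
sR = 200/221 = 200/221
mL = 1/2·sL + -1/2·sR = -32/221
mR = -1·sL + -1·sR = -336/221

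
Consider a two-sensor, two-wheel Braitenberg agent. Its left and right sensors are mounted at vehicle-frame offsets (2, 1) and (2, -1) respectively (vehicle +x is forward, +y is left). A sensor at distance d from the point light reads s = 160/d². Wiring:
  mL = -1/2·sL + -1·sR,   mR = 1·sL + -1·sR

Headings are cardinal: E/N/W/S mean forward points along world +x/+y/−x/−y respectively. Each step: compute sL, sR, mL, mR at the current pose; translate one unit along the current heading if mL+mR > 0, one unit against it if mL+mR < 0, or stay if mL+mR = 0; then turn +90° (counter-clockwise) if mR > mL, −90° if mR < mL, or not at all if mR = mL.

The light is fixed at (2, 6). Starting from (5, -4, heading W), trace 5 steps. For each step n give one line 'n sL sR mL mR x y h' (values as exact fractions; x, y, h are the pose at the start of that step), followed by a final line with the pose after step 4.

0 80/61 80/41 -6520/2501 -1600/2501 5 -4 W
1 160/169 160/153 -39280/25857 -2560/25857 6 -4 S
2 8/5 20/17 -168/85 36/85 6 -3 E
3 160/53 32/13 -2736/689 384/689 5 -3 N
4 80/61 80/41 -6520/2501 -1600/2501 5 -4 W
final 6 -4 S

n=0: pose=(5,-4,W); sL=80/61, sR=80/41; mL=-6520/2501, mR=-1600/2501; mL+mR=-8120/2501 → advance -1; mR−mL=120/61 → turn +1·90°
n=1: pose=(6,-4,S); sL=160/169, sR=160/153; mL=-39280/25857, mR=-2560/25857; mL+mR=-41840/25857 → advance -1; mR−mL=240/169 → turn +1·90°
n=2: pose=(6,-3,E); sL=8/5, sR=20/17; mL=-168/85, mR=36/85; mL+mR=-132/85 → advance -1; mR−mL=12/5 → turn +1·90°
n=3: pose=(5,-3,N); sL=160/53, sR=32/13; mL=-2736/689, mR=384/689; mL+mR=-2352/689 → advance -1; mR−mL=240/53 → turn +1·90°
n=4: pose=(5,-4,W); sL=80/61, sR=80/41; mL=-6520/2501, mR=-1600/2501; mL+mR=-8120/2501 → advance -1; mR−mL=120/61 → turn +1·90°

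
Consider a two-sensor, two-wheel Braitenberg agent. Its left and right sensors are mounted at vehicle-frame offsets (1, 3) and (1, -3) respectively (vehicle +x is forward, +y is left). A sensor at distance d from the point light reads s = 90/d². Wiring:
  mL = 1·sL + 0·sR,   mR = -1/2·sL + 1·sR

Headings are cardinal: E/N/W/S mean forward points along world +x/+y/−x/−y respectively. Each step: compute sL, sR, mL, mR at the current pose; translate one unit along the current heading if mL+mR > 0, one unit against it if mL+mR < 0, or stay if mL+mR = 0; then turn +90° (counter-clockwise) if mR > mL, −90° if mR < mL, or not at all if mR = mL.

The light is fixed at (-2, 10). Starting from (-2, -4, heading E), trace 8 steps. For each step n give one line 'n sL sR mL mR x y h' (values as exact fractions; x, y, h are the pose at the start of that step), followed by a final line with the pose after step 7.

0 45/61 9/29 45/61 -207/3538 -2 -4 E
1 90/241 90/229 90/241 11385/55189 -1 -4 S
2 5/18 5/8 5/18 35/72 -1 -5 W
3 18/53 18/53 18/53 9/53 -2 -5 S
4 45/181 9/17 45/181 2493/6154 -2 -6 W
5 90/293 18/61 90/293 2529/17873 -3 -6 S
6 45/202 9/20 45/202 171/505 -3 -7 W
7 18/65 90/349 18/65 2709/22685 -4 -7 S
final -4 -8 W

n=0: pose=(-2,-4,E); sL=45/61, sR=9/29; mL=45/61, mR=-207/3538; mL+mR=2403/3538 → advance +1; mR−mL=-2817/3538 → turn -1·90°
n=1: pose=(-1,-4,S); sL=90/241, sR=90/229; mL=90/241, mR=11385/55189; mL+mR=31995/55189 → advance +1; mR−mL=-9225/55189 → turn -1·90°
n=2: pose=(-1,-5,W); sL=5/18, sR=5/8; mL=5/18, mR=35/72; mL+mR=55/72 → advance +1; mR−mL=5/24 → turn +1·90°
n=3: pose=(-2,-5,S); sL=18/53, sR=18/53; mL=18/53, mR=9/53; mL+mR=27/53 → advance +1; mR−mL=-9/53 → turn -1·90°
n=4: pose=(-2,-6,W); sL=45/181, sR=9/17; mL=45/181, mR=2493/6154; mL+mR=4023/6154 → advance +1; mR−mL=963/6154 → turn +1·90°
n=5: pose=(-3,-6,S); sL=90/293, sR=18/61; mL=90/293, mR=2529/17873; mL+mR=8019/17873 → advance +1; mR−mL=-2961/17873 → turn -1·90°
n=6: pose=(-3,-7,W); sL=45/202, sR=9/20; mL=45/202, mR=171/505; mL+mR=567/1010 → advance +1; mR−mL=117/1010 → turn +1·90°
n=7: pose=(-4,-7,S); sL=18/65, sR=90/349; mL=18/65, mR=2709/22685; mL+mR=8991/22685 → advance +1; mR−mL=-3573/22685 → turn -1·90°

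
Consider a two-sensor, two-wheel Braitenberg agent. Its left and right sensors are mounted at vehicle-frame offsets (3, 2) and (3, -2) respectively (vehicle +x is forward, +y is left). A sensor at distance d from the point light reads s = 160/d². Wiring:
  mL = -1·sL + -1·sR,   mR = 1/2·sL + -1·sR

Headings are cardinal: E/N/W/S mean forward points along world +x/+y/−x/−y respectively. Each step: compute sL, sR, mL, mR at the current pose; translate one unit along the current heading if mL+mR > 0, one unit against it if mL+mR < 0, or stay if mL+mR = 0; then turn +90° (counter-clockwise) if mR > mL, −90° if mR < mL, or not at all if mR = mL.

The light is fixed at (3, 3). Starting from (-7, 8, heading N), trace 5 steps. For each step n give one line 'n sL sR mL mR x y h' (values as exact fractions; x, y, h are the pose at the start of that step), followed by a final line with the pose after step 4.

0 10/13 5/4 -105/52 -45/52 -7 8 N
1 160/173 32/41 -12096/7093 -2256/7093 -7 7 W
2 16/5 80/61 -1376/305 88/305 -6 7 S
3 32/17 32/9 -832/153 -400/153 -6 8 E
4 10/13 5/4 -105/52 -45/52 -7 8 N
final -7 7 W

n=0: pose=(-7,8,N); sL=10/13, sR=5/4; mL=-105/52, mR=-45/52; mL+mR=-75/26 → advance -1; mR−mL=15/13 → turn +1·90°
n=1: pose=(-7,7,W); sL=160/173, sR=32/41; mL=-12096/7093, mR=-2256/7093; mL+mR=-14352/7093 → advance -1; mR−mL=240/173 → turn +1·90°
n=2: pose=(-6,7,S); sL=16/5, sR=80/61; mL=-1376/305, mR=88/305; mL+mR=-1288/305 → advance -1; mR−mL=24/5 → turn +1·90°
n=3: pose=(-6,8,E); sL=32/17, sR=32/9; mL=-832/153, mR=-400/153; mL+mR=-1232/153 → advance -1; mR−mL=48/17 → turn +1·90°
n=4: pose=(-7,8,N); sL=10/13, sR=5/4; mL=-105/52, mR=-45/52; mL+mR=-75/26 → advance -1; mR−mL=15/13 → turn +1·90°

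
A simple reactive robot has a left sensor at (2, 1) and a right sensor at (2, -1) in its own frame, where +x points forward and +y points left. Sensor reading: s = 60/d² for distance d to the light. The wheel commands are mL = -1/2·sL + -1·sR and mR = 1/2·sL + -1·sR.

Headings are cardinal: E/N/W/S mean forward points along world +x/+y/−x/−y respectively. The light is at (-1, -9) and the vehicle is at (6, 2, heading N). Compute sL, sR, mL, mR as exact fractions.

12/41 60/233 -3858/9553 -1062/9553

left sensor world pos  = (5, 4); dL² = 205
right sensor world pos = (7, 4); dR² = 233
sL = 60/205 = 12/41
sR = 60/233 = 60/233
mL = -1/2·sL + -1·sR = -3858/9553
mR = 1/2·sL + -1·sR = -1062/9553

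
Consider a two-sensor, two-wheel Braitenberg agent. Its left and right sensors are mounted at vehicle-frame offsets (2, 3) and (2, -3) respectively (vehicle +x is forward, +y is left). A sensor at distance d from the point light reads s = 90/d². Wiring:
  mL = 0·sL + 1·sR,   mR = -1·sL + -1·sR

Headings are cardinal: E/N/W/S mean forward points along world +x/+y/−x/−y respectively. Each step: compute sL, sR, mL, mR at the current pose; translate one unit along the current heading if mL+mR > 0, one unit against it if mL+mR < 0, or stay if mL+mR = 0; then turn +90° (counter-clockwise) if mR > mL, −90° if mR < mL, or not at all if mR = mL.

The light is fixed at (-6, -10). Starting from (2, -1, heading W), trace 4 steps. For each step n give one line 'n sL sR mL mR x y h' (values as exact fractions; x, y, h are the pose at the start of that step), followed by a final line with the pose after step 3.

n=0: pose=(2,-1,W); sL=5/4, sR=1/2; mL=1/2, mR=-7/4; mL+mR=-5/4 → advance -1; mR−mL=-9/4 → turn -1·90°
n=1: pose=(3,-1,N); sL=90/157, sR=18/53; mL=18/53, mR=-7596/8321; mL+mR=-90/157 → advance -1; mR−mL=-10422/8321 → turn -1·90°
n=2: pose=(3,-2,E); sL=45/121, sR=45/73; mL=45/73, mR=-8730/8833; mL+mR=-45/121 → advance -1; mR−mL=-14175/8833 → turn -1·90°
n=3: pose=(2,-2,S); sL=90/157, sR=90/61; mL=90/61, mR=-19620/9577; mL+mR=-90/157 → advance -1; mR−mL=-33750/9577 → turn -1·90°

0 5/4 1/2 1/2 -7/4 2 -1 W
1 90/157 18/53 18/53 -7596/8321 3 -1 N
2 45/121 45/73 45/73 -8730/8833 3 -2 E
3 90/157 90/61 90/61 -19620/9577 2 -2 S
final 2 -1 W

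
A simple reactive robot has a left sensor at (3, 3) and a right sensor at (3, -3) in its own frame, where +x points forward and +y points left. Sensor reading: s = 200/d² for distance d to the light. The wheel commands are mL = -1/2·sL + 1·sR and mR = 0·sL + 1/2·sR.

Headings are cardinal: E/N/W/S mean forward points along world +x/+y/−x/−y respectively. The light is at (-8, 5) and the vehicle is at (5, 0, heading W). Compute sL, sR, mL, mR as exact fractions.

left sensor world pos  = (2, -3); dL² = 164
right sensor world pos = (2, 3); dR² = 104
sL = 200/164 = 50/41
sR = 200/104 = 25/13
mL = -1/2·sL + 1·sR = 700/533
mR = 0·sL + 1/2·sR = 25/26

50/41 25/13 700/533 25/26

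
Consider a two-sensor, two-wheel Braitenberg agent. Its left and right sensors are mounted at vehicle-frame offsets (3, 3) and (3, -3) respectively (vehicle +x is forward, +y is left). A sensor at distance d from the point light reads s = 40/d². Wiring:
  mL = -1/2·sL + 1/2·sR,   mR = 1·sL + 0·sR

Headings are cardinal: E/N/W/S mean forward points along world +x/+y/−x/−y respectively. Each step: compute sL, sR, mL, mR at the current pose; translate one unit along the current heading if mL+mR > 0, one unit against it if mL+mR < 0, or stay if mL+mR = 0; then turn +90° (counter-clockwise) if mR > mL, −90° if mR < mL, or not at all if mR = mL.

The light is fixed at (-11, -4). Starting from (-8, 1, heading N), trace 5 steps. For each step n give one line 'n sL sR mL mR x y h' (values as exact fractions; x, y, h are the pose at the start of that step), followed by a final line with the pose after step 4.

0 5/8 2/5 -9/80 5/8 -8 1 N
1 40/9 40/81 -160/81 40/9 -8 2 W
2 20/17 4 24/17 20/17 -9 2 S
3 8 8/13 -48/13 8 -9 1 W
4 2 5 3/2 2 -10 1 S
final -10 0 E

n=0: pose=(-8,1,N); sL=5/8, sR=2/5; mL=-9/80, mR=5/8; mL+mR=41/80 → advance +1; mR−mL=59/80 → turn +1·90°
n=1: pose=(-8,2,W); sL=40/9, sR=40/81; mL=-160/81, mR=40/9; mL+mR=200/81 → advance +1; mR−mL=520/81 → turn +1·90°
n=2: pose=(-9,2,S); sL=20/17, sR=4; mL=24/17, mR=20/17; mL+mR=44/17 → advance +1; mR−mL=-4/17 → turn -1·90°
n=3: pose=(-9,1,W); sL=8, sR=8/13; mL=-48/13, mR=8; mL+mR=56/13 → advance +1; mR−mL=152/13 → turn +1·90°
n=4: pose=(-10,1,S); sL=2, sR=5; mL=3/2, mR=2; mL+mR=7/2 → advance +1; mR−mL=1/2 → turn +1·90°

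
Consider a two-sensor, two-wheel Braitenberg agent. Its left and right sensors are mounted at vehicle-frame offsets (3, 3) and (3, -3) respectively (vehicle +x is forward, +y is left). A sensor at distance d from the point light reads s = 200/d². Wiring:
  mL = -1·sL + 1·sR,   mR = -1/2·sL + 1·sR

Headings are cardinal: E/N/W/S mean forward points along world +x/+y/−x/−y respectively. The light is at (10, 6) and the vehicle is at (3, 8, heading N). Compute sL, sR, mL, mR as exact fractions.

8/5 200/41 672/205 836/205

left sensor world pos  = (0, 11); dL² = 125
right sensor world pos = (6, 11); dR² = 41
sL = 200/125 = 8/5
sR = 200/41 = 200/41
mL = -1·sL + 1·sR = 672/205
mR = -1/2·sL + 1·sR = 836/205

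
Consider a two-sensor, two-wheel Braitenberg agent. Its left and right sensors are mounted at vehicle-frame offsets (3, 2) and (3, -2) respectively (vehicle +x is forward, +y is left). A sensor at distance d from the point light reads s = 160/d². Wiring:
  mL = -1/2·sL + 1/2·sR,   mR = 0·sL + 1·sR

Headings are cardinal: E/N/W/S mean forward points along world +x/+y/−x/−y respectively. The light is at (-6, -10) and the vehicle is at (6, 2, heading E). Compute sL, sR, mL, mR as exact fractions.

160/421 32/65 1536/27365 32/65

left sensor world pos  = (9, 4); dL² = 421
right sensor world pos = (9, 0); dR² = 325
sL = 160/421 = 160/421
sR = 160/325 = 32/65
mL = -1/2·sL + 1/2·sR = 1536/27365
mR = 0·sL + 1·sR = 32/65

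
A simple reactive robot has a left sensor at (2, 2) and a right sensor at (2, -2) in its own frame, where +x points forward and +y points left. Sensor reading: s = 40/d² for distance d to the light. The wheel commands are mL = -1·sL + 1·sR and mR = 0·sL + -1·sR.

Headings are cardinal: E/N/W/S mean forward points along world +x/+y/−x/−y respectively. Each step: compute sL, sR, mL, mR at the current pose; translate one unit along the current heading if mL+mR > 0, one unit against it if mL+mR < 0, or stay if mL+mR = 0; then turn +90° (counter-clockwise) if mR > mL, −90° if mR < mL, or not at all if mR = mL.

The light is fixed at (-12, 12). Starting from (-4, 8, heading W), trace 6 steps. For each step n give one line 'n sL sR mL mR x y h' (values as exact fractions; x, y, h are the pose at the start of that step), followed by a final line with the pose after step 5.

0 5/9 1 4/9 -1 -4 8 W
1 40/53 8/25 -576/1325 -8/25 -3 8 N
2 20/49 20/29 400/1421 -20/29 -3 7 W
3 40/73 40/153 -3200/11169 -40/153 -2 7 N
4 5/16 1/2 3/16 -1/2 -2 6 W
5 40/97 8/37 -704/3589 -8/37 -1 6 N
final -1 5 E

n=0: pose=(-4,8,W); sL=5/9, sR=1; mL=4/9, mR=-1; mL+mR=-5/9 → advance -1; mR−mL=-13/9 → turn -1·90°
n=1: pose=(-3,8,N); sL=40/53, sR=8/25; mL=-576/1325, mR=-8/25; mL+mR=-40/53 → advance -1; mR−mL=152/1325 → turn +1·90°
n=2: pose=(-3,7,W); sL=20/49, sR=20/29; mL=400/1421, mR=-20/29; mL+mR=-20/49 → advance -1; mR−mL=-1380/1421 → turn -1·90°
n=3: pose=(-2,7,N); sL=40/73, sR=40/153; mL=-3200/11169, mR=-40/153; mL+mR=-40/73 → advance -1; mR−mL=280/11169 → turn +1·90°
n=4: pose=(-2,6,W); sL=5/16, sR=1/2; mL=3/16, mR=-1/2; mL+mR=-5/16 → advance -1; mR−mL=-11/16 → turn -1·90°
n=5: pose=(-1,6,N); sL=40/97, sR=8/37; mL=-704/3589, mR=-8/37; mL+mR=-40/97 → advance -1; mR−mL=-72/3589 → turn -1·90°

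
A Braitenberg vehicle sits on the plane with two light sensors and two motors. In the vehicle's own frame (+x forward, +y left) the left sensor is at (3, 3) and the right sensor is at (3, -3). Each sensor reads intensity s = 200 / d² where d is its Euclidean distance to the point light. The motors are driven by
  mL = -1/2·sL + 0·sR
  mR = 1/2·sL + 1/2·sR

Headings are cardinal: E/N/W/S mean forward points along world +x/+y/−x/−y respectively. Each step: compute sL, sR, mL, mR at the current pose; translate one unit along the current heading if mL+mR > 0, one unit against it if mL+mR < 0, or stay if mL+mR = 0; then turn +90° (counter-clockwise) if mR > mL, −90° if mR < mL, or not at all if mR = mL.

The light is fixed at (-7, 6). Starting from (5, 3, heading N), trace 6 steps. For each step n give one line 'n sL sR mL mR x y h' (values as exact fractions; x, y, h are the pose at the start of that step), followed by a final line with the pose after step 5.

n=0: pose=(5,3,N); sL=200/81, sR=8/9; mL=-100/81, mR=136/81; mL+mR=4/9 → advance +1; mR−mL=236/81 → turn +1·90°
n=1: pose=(5,4,W); sL=100/53, sR=100/41; mL=-50/53, mR=4700/2173; mL+mR=50/41 → advance +1; mR−mL=6750/2173 → turn +1·90°
n=2: pose=(4,4,S); sL=200/221, sR=200/89; mL=-100/221, mR=31000/19669; mL+mR=100/89 → advance +1; mR−mL=39900/19669 → turn +1·90°
n=3: pose=(4,3,E); sL=50/49, sR=25/29; mL=-25/49, mR=2675/2842; mL+mR=25/58 → advance +1; mR−mL=4125/2842 → turn +1·90°
n=4: pose=(5,3,N); sL=200/81, sR=8/9; mL=-100/81, mR=136/81; mL+mR=4/9 → advance +1; mR−mL=236/81 → turn +1·90°
n=5: pose=(5,4,W); sL=100/53, sR=100/41; mL=-50/53, mR=4700/2173; mL+mR=50/41 → advance +1; mR−mL=6750/2173 → turn +1·90°

0 200/81 8/9 -100/81 136/81 5 3 N
1 100/53 100/41 -50/53 4700/2173 5 4 W
2 200/221 200/89 -100/221 31000/19669 4 4 S
3 50/49 25/29 -25/49 2675/2842 4 3 E
4 200/81 8/9 -100/81 136/81 5 3 N
5 100/53 100/41 -50/53 4700/2173 5 4 W
final 4 4 S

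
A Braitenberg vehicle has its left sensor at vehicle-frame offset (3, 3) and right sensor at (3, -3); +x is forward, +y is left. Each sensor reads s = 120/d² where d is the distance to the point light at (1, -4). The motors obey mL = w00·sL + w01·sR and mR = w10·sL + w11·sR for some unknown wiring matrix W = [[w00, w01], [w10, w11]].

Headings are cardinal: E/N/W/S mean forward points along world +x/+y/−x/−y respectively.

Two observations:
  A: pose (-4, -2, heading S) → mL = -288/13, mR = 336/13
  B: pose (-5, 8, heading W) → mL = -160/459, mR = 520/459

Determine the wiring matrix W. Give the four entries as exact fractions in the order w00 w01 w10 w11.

obs A: pose=(-4,-2,S) → sL=24, sR=24/13, mL=-288/13, mR=336/13
obs B: pose=(-5,8,W) → sL=20/27, sR=20/51, mL=-160/459, mR=520/459
sensor matrix S = [[24, 24/13], [20/27, 20/51]]; det S = 16000/1989
solve [mL_A; mL_B] = S·[w00; w01] and [mR_A; mR_B] = S·[w10; w11]:
  w00 = -1, w01 = 1, w10 = 1, w11 = 1

-1 1 1 1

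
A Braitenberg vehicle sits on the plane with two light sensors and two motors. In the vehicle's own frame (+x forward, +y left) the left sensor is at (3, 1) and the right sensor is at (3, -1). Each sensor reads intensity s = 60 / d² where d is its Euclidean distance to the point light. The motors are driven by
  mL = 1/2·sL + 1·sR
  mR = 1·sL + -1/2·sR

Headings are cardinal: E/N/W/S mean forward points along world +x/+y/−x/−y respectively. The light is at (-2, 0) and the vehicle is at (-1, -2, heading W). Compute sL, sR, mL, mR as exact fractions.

60/13 12 186/13 -18/13

left sensor world pos  = (-4, -3); dL² = 13
right sensor world pos = (-4, -1); dR² = 5
sL = 60/13 = 60/13
sR = 60/5 = 12
mL = 1/2·sL + 1·sR = 186/13
mR = 1·sL + -1/2·sR = -18/13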